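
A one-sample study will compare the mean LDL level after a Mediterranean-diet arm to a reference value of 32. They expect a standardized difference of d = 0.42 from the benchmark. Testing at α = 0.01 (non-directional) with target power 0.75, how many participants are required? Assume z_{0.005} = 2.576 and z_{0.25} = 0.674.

For a one-sample test: n = ((z_{α/2} + z_β) / d)².
z_{α/2} + z_β = 2.576 + 0.674 = 3.250.
n = (3.250 / 0.42)² = 7.738² = 59.88.
Round up.

n = 60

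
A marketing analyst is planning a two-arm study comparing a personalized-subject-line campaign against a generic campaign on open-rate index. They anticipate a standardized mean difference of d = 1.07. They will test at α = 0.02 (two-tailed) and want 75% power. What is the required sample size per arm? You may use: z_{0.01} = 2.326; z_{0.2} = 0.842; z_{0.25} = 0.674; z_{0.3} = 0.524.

For two independent groups with equal n: n = 2·((z_{α/2} + z_β) / d)².
z_{α/2} + z_β = 2.326 + 0.674 = 3.000.
n = 2 × (3.000 / 1.07)² = 2 × 2.804² = 2 × 7.86 = 15.7.
Round up to the next whole participant.

n = 16 per group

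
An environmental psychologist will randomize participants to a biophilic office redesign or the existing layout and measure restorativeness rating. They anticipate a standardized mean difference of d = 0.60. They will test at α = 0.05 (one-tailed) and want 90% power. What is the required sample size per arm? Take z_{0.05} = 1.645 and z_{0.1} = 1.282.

n = 48 per group

For two independent groups with equal n: n = 2·((z_{α} + z_β) / d)².
z_{α} + z_β = 1.645 + 1.282 = 2.927.
n = 2 × (2.927 / 0.60)² = 2 × 4.878² = 2 × 23.80 = 47.6.
Round up to the next whole participant.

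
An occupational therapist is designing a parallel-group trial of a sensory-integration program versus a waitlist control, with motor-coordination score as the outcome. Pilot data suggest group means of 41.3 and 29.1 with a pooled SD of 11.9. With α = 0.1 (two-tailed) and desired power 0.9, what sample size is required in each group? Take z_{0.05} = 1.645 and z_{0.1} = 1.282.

Cohen's d = |M₁ − M₂| / SD_pooled = |41.3 − 29.1| / 11.9 = 12.2 / 11.9 = 1.025.
For two independent groups with equal n: n = 2·((z_{α/2} + z_β) / d)².
z_{α/2} + z_β = 1.645 + 1.282 = 2.927.
n = 2 × (2.927 / 1.025)² = 2 × 2.856² = 2 × 8.15 = 16.3.
Round up to the next whole participant.

n = 17 per group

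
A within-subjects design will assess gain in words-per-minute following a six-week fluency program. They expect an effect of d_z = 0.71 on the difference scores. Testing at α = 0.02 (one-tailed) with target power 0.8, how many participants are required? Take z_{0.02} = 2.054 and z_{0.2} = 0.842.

For a paired (one-sample on differences) test: n = ((z_{α} + z_β) / d)².
z_{α} + z_β = 2.054 + 0.842 = 2.896.
n = (2.896 / 0.71)² = 4.079² = 16.64.
Round up.

n = 17 pairs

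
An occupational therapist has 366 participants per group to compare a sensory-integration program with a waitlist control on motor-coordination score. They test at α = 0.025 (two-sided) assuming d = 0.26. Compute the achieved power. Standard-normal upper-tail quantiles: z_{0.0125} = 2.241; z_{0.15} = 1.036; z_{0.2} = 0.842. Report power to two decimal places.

For two equal groups, power = Φ(d·√(n/2) − z_{α/2}).
d·√(n/2) = 0.26 × √(366/2) = 0.26 × 13.528 = 3.517.
z_β = 3.517 − 2.241 = 1.276.
Power = Φ(1.276) = 0.899.

power ≈ 0.90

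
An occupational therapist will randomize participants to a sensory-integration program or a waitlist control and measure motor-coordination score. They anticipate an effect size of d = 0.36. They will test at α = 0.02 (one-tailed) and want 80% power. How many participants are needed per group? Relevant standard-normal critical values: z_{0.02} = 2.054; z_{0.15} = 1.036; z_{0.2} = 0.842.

n = 130 per group

For two independent groups with equal n: n = 2·((z_{α} + z_β) / d)².
z_{α} + z_β = 2.054 + 0.842 = 2.896.
n = 2 × (2.896 / 0.36)² = 2 × 8.044² = 2 × 64.71 = 129.4.
Round up to the next whole participant.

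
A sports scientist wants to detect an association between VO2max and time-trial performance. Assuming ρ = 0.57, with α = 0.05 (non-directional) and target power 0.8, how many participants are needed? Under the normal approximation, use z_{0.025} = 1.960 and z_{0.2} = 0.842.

n = 22

Fisher's z: C = ½·ln((1+r)/(1−r)) = ½·ln(3.6512) = 0.6475.
n = ((z_{α/2} + z_β)/C)² + 3.
(1.960 + 0.842) / 0.6475 = 2.802 / 0.6475 = 4.327.
n = 4.327² + 3 = 18.73 + 3 = 21.7.
Round up.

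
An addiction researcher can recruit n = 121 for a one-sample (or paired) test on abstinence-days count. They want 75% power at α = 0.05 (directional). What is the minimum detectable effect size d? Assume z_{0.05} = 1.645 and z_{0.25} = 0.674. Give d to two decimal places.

d_min ≈ 0.21

For a single sample (or paired design) of n = 121: d_min = (z_{α} + z_β)/√n.
z-sum = 1.645 + 0.674 = 2.319.
d_min = 2.319 / √121 = 2.319 / 11.000 = 0.211.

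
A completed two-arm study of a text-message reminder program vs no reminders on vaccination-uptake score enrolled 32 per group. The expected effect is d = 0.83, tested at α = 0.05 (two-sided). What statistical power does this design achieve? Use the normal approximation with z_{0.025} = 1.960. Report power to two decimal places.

power ≈ 0.91

For two equal groups, power = Φ(d·√(n/2) − z_{α/2}).
d·√(n/2) = 0.83 × √(32/2) = 0.83 × 4.000 = 3.320.
z_β = 3.320 − 1.960 = 1.360.
Power = Φ(1.360) = 0.913.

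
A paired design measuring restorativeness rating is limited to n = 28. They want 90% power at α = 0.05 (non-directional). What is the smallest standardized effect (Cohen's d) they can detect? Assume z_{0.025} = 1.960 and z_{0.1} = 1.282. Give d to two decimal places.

For a single sample (or paired design) of n = 28: d_min = (z_{α/2} + z_β)/√n.
z-sum = 1.960 + 1.282 = 3.242.
d_min = 3.242 / √28 = 3.242 / 5.292 = 0.613.

d_min ≈ 0.61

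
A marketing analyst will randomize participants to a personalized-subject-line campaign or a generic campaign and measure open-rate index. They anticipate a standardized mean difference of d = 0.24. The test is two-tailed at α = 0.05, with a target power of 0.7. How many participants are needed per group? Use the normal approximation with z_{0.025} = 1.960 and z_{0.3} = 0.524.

For two independent groups with equal n: n = 2·((z_{α/2} + z_β) / d)².
z_{α/2} + z_β = 1.960 + 0.524 = 2.484.
n = 2 × (2.484 / 0.24)² = 2 × 10.350² = 2 × 107.12 = 214.2.
Round up to the next whole participant.

n = 215 per group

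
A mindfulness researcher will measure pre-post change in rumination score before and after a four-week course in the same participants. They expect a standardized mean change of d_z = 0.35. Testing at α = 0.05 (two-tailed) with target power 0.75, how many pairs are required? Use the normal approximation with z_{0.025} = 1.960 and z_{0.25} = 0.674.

For a paired (one-sample on differences) test: n = ((z_{α/2} + z_β) / d)².
z_{α/2} + z_β = 1.960 + 0.674 = 2.634.
n = (2.634 / 0.35)² = 7.526² = 56.64.
Round up.

n = 57 pairs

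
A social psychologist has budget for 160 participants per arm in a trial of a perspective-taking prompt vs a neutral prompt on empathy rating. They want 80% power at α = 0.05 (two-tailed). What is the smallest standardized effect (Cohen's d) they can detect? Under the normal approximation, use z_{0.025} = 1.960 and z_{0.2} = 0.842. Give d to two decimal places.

d_min ≈ 0.31

For two independent groups of n = 160 each: d_min = (z_{α/2} + z_β)·√(2/n).
z-sum = 1.960 + 0.842 = 2.802.
d_min = 2.802 × √(2/160) = 2.802 × 0.1118 = 0.313.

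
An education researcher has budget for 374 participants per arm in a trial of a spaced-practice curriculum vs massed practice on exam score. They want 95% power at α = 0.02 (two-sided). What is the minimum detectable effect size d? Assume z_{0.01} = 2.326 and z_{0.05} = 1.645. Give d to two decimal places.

d_min ≈ 0.29

For two independent groups of n = 374 each: d_min = (z_{α/2} + z_β)·√(2/n).
z-sum = 2.326 + 1.645 = 3.971.
d_min = 3.971 × √(2/374) = 3.971 × 0.0731 = 0.290.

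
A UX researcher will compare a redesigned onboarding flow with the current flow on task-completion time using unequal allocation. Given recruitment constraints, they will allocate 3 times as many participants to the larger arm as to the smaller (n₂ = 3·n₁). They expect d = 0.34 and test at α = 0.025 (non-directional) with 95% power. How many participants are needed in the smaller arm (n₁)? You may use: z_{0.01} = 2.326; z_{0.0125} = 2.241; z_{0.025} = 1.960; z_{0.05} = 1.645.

With allocation ratio k = n₂/n₁ = 3, Var(x̄₁−x̄₂) = σ²(1/n₁ + 1/(k·n₁)) = σ²·(k+1)/(k·n₁).
So n₁ = (1 + 1/k)·((z_{α/2} + z_β)/d)² = 1.333 × (3.886/0.34)².
n₁ = 1.333 × 130.63 = 174.2.
Round up: n₁ = 175, giving n₂ = 3 × 175 = 525.

n₁ = 175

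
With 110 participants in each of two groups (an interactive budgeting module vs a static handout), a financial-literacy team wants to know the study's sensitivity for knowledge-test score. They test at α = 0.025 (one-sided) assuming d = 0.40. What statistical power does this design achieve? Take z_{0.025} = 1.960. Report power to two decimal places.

For two equal groups, power = Φ(d·√(n/2) − z_{α}).
d·√(n/2) = 0.40 × √(110/2) = 0.40 × 7.416 = 2.966.
z_β = 2.966 − 1.960 = 1.006.
Power = Φ(1.006) = 0.843.

power ≈ 0.84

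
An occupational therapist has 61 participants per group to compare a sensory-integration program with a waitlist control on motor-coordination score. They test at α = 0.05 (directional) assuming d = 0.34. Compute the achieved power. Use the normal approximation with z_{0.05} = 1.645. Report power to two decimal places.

For two equal groups, power = Φ(d·√(n/2) − z_{α}).
d·√(n/2) = 0.34 × √(61/2) = 0.34 × 5.523 = 1.878.
z_β = 1.878 − 1.645 = 0.233.
Power = Φ(0.233) = 0.592.

power ≈ 0.59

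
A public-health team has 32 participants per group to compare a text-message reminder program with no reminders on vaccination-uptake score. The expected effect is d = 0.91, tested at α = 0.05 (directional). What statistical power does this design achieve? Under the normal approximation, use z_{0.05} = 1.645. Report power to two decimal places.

For two equal groups, power = Φ(d·√(n/2) − z_{α}).
d·√(n/2) = 0.91 × √(32/2) = 0.91 × 4.000 = 3.640.
z_β = 3.640 − 1.645 = 1.995.
Power = Φ(1.995) = 0.977.

power ≈ 0.98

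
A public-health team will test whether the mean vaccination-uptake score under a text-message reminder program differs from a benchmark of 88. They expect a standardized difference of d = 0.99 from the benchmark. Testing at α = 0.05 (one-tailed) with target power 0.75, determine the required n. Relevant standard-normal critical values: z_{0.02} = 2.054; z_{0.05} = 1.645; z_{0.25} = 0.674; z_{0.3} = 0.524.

For a one-sample test: n = ((z_{α} + z_β) / d)².
z_{α} + z_β = 1.645 + 0.674 = 2.319.
n = (2.319 / 0.99)² = 2.342² = 5.49.
Round up.

n = 6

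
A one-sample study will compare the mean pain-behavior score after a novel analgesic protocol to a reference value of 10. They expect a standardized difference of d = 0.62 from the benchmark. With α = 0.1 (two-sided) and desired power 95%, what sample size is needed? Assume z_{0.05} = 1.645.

For a one-sample test: n = ((z_{α/2} + z_β) / d)².
z_{α/2} + z_β = 1.645 + 1.645 = 3.290.
n = (3.290 / 0.62)² = 5.306² = 28.16.
Round up.

n = 29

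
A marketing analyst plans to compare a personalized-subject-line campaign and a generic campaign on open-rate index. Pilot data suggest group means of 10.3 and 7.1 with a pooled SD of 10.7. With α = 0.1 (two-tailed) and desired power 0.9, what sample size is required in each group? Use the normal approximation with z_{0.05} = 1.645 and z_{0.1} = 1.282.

n = 192 per group

Cohen's d = |M₁ − M₂| / SD_pooled = |10.3 − 7.1| / 10.7 = 3.2 / 10.7 = 0.299.
For two independent groups with equal n: n = 2·((z_{α/2} + z_β) / d)².
z_{α/2} + z_β = 1.645 + 1.282 = 2.927.
n = 2 × (2.927 / 0.299)² = 2 × 9.789² = 2 × 95.83 = 191.7.
Round up to the next whole participant.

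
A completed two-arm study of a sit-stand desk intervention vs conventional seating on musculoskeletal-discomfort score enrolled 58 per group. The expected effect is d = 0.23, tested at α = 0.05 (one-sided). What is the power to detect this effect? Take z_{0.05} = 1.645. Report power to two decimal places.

For two equal groups, power = Φ(d·√(n/2) − z_{α}).
d·√(n/2) = 0.23 × √(58/2) = 0.23 × 5.385 = 1.239.
z_β = 1.239 − 1.645 = -0.406.
Power = Φ(-0.406) = 0.342.

power ≈ 0.34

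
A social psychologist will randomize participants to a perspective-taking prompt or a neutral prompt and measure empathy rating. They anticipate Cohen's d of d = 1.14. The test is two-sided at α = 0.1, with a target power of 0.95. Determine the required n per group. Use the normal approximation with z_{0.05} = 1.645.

For two independent groups with equal n: n = 2·((z_{α/2} + z_β) / d)².
z_{α/2} + z_β = 1.645 + 1.645 = 3.290.
n = 2 × (3.290 / 1.14)² = 2 × 2.886² = 2 × 8.33 = 16.7.
Round up to the next whole participant.

n = 17 per group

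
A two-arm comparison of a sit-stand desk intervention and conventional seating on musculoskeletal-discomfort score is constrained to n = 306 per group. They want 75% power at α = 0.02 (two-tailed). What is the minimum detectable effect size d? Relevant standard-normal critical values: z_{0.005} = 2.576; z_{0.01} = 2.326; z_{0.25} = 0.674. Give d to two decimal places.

d_min ≈ 0.24

For two independent groups of n = 306 each: d_min = (z_{α/2} + z_β)·√(2/n).
z-sum = 2.326 + 0.674 = 3.000.
d_min = 3.000 × √(2/306) = 3.000 × 0.0808 = 0.243.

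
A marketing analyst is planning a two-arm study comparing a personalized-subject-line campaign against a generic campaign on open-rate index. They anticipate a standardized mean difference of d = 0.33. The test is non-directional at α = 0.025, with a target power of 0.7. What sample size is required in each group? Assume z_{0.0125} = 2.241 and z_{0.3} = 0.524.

For two independent groups with equal n: n = 2·((z_{α/2} + z_β) / d)².
z_{α/2} + z_β = 2.241 + 0.524 = 2.765.
n = 2 × (2.765 / 0.33)² = 2 × 8.379² = 2 × 70.20 = 140.4.
Round up to the next whole participant.

n = 141 per group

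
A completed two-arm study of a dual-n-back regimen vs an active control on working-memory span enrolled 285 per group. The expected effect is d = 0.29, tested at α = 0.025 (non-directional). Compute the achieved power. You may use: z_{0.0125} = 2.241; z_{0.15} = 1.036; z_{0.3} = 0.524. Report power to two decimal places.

For two equal groups, power = Φ(d·√(n/2) − z_{α/2}).
d·√(n/2) = 0.29 × √(285/2) = 0.29 × 11.937 = 3.462.
z_β = 3.462 − 2.241 = 1.221.
Power = Φ(1.221) = 0.889.

power ≈ 0.89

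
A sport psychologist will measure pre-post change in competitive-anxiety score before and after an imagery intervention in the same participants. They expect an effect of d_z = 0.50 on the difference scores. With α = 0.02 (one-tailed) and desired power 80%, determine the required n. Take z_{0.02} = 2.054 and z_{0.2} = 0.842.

For a paired (one-sample on differences) test: n = ((z_{α} + z_β) / d)².
z_{α} + z_β = 2.054 + 0.842 = 2.896.
n = (2.896 / 0.50)² = 5.792² = 33.55.
Round up.

n = 34 pairs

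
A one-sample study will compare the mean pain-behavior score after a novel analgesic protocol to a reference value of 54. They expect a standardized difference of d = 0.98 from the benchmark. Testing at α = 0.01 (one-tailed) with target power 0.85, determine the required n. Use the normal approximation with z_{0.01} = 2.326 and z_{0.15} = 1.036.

For a one-sample test: n = ((z_{α} + z_β) / d)².
z_{α} + z_β = 2.326 + 1.036 = 3.362.
n = (3.362 / 0.98)² = 3.431² = 11.77.
Round up.

n = 12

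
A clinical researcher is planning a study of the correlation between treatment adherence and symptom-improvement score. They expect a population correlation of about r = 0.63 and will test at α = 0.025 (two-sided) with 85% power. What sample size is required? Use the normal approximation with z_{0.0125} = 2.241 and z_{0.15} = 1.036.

n = 23

Fisher's z: C = ½·ln((1+r)/(1−r)) = ½·ln(4.4054) = 0.7414.
n = ((z_{α/2} + z_β)/C)² + 3.
(2.241 + 1.036) / 0.7414 = 3.277 / 0.7414 = 4.420.
n = 4.420² + 3 = 19.54 + 3 = 22.5.
Round up.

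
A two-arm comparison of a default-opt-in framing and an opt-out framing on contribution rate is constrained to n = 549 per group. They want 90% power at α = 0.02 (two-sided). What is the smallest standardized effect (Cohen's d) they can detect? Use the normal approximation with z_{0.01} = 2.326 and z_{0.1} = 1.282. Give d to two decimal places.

For two independent groups of n = 549 each: d_min = (z_{α/2} + z_β)·√(2/n).
z-sum = 2.326 + 1.282 = 3.608.
d_min = 3.608 × √(2/549) = 3.608 × 0.0604 = 0.218.

d_min ≈ 0.22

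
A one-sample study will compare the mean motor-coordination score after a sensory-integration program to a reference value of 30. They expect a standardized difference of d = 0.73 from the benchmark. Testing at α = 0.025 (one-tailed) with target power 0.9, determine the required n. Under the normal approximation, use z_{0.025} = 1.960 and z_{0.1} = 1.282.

n = 20

For a one-sample test: n = ((z_{α} + z_β) / d)².
z_{α} + z_β = 1.960 + 1.282 = 3.242.
n = (3.242 / 0.73)² = 4.441² = 19.72.
Round up.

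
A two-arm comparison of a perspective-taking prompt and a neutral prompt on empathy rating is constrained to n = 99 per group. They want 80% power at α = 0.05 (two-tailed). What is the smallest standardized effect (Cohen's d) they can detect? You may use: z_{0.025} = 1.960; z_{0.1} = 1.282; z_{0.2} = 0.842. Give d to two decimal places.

d_min ≈ 0.40

For two independent groups of n = 99 each: d_min = (z_{α/2} + z_β)·√(2/n).
z-sum = 1.960 + 0.842 = 2.802.
d_min = 2.802 × √(2/99) = 2.802 × 0.1421 = 0.398.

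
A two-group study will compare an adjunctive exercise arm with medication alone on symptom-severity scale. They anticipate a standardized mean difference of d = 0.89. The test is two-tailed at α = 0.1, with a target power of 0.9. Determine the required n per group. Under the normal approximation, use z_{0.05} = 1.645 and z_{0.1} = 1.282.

n = 22 per group

For two independent groups with equal n: n = 2·((z_{α/2} + z_β) / d)².
z_{α/2} + z_β = 1.645 + 1.282 = 2.927.
n = 2 × (2.927 / 0.89)² = 2 × 3.289² = 2 × 10.82 = 21.6.
Round up to the next whole participant.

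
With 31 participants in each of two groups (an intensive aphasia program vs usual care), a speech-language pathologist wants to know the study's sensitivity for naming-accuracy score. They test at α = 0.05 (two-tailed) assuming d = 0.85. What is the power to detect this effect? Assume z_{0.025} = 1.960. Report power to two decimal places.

power ≈ 0.92

For two equal groups, power = Φ(d·√(n/2) − z_{α/2}).
d·√(n/2) = 0.85 × √(31/2) = 0.85 × 3.937 = 3.346.
z_β = 3.346 − 1.960 = 1.386.
Power = Φ(1.386) = 0.917.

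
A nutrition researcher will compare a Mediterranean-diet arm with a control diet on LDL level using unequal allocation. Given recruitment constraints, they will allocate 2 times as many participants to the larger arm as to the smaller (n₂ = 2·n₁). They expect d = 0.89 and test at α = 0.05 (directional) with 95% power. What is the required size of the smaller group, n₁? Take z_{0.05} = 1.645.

n₁ = 21

With allocation ratio k = n₂/n₁ = 2, Var(x̄₁−x̄₂) = σ²(1/n₁ + 1/(k·n₁)) = σ²·(k+1)/(k·n₁).
So n₁ = (1 + 1/k)·((z_{α} + z_β)/d)² = 1.500 × (3.290/0.89)².
n₁ = 1.500 × 13.67 = 20.5.
Round up: n₁ = 21, giving n₂ = 2 × 21 = 42.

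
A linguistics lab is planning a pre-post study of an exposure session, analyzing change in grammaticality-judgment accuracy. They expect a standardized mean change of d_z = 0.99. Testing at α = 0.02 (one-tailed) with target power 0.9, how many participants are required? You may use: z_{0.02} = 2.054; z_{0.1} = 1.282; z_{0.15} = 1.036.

n = 12 pairs

For a paired (one-sample on differences) test: n = ((z_{α} + z_β) / d)².
z_{α} + z_β = 2.054 + 1.282 = 3.336.
n = (3.336 / 0.99)² = 3.370² = 11.35.
Round up.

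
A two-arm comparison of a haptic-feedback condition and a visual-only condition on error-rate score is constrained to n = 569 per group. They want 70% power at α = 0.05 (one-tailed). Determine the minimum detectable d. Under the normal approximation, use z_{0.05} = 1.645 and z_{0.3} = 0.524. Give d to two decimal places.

d_min ≈ 0.13

For two independent groups of n = 569 each: d_min = (z_{α} + z_β)·√(2/n).
z-sum = 1.645 + 0.524 = 2.169.
d_min = 2.169 × √(2/569) = 2.169 × 0.0593 = 0.129.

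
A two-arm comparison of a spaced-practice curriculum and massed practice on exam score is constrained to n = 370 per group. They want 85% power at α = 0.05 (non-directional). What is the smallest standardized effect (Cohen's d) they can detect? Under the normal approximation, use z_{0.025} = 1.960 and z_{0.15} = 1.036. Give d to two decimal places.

For two independent groups of n = 370 each: d_min = (z_{α/2} + z_β)·√(2/n).
z-sum = 1.960 + 1.036 = 2.996.
d_min = 2.996 × √(2/370) = 2.996 × 0.0735 = 0.220.

d_min ≈ 0.22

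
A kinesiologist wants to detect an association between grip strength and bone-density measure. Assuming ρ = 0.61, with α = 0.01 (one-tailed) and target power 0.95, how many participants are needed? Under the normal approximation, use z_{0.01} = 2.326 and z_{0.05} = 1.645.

n = 35

Fisher's z: C = ½·ln((1+r)/(1−r)) = ½·ln(4.1282) = 0.7089.
n = ((z_{α} + z_β)/C)² + 3.
(2.326 + 1.645) / 0.7089 = 3.971 / 0.7089 = 5.602.
n = 5.602² + 3 = 31.38 + 3 = 34.4.
Round up.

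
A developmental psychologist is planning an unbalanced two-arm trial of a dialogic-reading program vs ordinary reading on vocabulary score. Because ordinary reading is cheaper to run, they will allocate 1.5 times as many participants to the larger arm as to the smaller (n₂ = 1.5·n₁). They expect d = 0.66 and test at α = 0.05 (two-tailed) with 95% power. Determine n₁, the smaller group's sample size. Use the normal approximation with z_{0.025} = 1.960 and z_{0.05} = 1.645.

n₁ = 50

With allocation ratio k = n₂/n₁ = 1.5, Var(x̄₁−x̄₂) = σ²(1/n₁ + 1/(k·n₁)) = σ²·(k+1)/(k·n₁).
So n₁ = (1 + 1/k)·((z_{α/2} + z_β)/d)² = 1.667 × (3.605/0.66)².
n₁ = 1.667 × 29.83 = 49.7.
Round up: n₁ = 50, giving n₂ = 1.5 × 50 = 75.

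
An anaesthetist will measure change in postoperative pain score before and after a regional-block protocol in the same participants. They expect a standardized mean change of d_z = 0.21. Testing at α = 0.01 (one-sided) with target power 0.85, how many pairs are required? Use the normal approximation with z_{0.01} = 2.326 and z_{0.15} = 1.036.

n = 257 pairs

For a paired (one-sample on differences) test: n = ((z_{α} + z_β) / d)².
z_{α} + z_β = 2.326 + 1.036 = 3.362.
n = (3.362 / 0.21)² = 16.010² = 256.30.
Round up.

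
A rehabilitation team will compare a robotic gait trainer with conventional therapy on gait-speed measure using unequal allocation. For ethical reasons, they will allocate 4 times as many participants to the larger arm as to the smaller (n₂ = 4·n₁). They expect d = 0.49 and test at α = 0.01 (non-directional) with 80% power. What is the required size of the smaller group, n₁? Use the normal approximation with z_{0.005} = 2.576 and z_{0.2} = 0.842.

With allocation ratio k = n₂/n₁ = 4, Var(x̄₁−x̄₂) = σ²(1/n₁ + 1/(k·n₁)) = σ²·(k+1)/(k·n₁).
So n₁ = (1 + 1/k)·((z_{α/2} + z_β)/d)² = 1.250 × (3.418/0.49)².
n₁ = 1.250 × 48.66 = 60.8.
Round up: n₁ = 61, giving n₂ = 4 × 61 = 244.

n₁ = 61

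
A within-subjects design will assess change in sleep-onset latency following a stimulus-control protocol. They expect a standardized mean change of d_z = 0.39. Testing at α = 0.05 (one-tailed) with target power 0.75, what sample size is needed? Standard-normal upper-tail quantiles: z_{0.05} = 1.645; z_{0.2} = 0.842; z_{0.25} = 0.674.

For a paired (one-sample on differences) test: n = ((z_{α} + z_β) / d)².
z_{α} + z_β = 1.645 + 0.674 = 2.319.
n = (2.319 / 0.39)² = 5.946² = 35.36.
Round up.

n = 36 pairs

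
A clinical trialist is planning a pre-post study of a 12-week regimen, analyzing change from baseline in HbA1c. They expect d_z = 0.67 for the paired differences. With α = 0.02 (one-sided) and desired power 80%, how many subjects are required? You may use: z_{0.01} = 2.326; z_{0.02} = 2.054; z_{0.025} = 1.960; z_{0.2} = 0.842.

For a paired (one-sample on differences) test: n = ((z_{α} + z_β) / d)².
z_{α} + z_β = 2.054 + 0.842 = 2.896.
n = (2.896 / 0.67)² = 4.322² = 18.68.
Round up.

n = 19 pairs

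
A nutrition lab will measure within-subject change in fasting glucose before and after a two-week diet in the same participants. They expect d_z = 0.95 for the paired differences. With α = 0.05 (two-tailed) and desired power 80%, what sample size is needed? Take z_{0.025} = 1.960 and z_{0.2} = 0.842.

n = 9 pairs

For a paired (one-sample on differences) test: n = ((z_{α/2} + z_β) / d)².
z_{α/2} + z_β = 1.960 + 0.842 = 2.802.
n = (2.802 / 0.95)² = 2.949² = 8.70.
Round up.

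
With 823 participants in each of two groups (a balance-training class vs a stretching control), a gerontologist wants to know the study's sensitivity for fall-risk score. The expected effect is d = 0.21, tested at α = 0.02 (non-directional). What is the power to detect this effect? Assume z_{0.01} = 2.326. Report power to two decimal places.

power ≈ 0.97

For two equal groups, power = Φ(d·√(n/2) − z_{α/2}).
d·√(n/2) = 0.21 × √(823/2) = 0.21 × 20.285 = 4.260.
z_β = 4.260 − 2.326 = 1.934.
Power = Φ(1.934) = 0.973.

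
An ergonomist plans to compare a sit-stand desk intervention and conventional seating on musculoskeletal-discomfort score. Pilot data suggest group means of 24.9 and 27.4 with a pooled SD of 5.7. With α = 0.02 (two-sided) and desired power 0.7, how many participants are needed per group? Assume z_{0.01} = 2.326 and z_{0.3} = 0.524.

Cohen's d = |M₁ − M₂| / SD_pooled = |24.9 − 27.4| / 5.7 = 2.5 / 5.7 = 0.439.
For two independent groups with equal n: n = 2·((z_{α/2} + z_β) / d)².
z_{α/2} + z_β = 2.326 + 0.524 = 2.850.
n = 2 × (2.850 / 0.439)² = 2 × 6.492² = 2 × 42.15 = 84.3.
Round up to the next whole participant.

n = 85 per group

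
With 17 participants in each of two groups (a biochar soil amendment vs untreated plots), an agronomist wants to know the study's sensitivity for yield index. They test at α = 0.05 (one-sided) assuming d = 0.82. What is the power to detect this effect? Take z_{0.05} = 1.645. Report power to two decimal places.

For two equal groups, power = Φ(d·√(n/2) − z_{α}).
d·√(n/2) = 0.82 × √(17/2) = 0.82 × 2.915 = 2.391.
z_β = 2.391 − 1.645 = 0.746.
Power = Φ(0.746) = 0.772.

power ≈ 0.77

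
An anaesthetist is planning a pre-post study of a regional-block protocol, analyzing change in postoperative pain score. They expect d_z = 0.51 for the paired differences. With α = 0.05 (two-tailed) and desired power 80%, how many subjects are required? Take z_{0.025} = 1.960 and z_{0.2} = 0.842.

For a paired (one-sample on differences) test: n = ((z_{α/2} + z_β) / d)².
z_{α/2} + z_β = 1.960 + 0.842 = 2.802.
n = (2.802 / 0.51)² = 5.494² = 30.19.
Round up.

n = 31 pairs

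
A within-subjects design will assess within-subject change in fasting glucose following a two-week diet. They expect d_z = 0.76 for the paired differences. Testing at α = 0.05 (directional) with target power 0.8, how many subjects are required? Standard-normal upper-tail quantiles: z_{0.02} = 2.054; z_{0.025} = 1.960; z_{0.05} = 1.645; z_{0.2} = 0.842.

n = 11 pairs

For a paired (one-sample on differences) test: n = ((z_{α} + z_β) / d)².
z_{α} + z_β = 1.645 + 0.842 = 2.487.
n = (2.487 / 0.76)² = 3.272² = 10.71.
Round up.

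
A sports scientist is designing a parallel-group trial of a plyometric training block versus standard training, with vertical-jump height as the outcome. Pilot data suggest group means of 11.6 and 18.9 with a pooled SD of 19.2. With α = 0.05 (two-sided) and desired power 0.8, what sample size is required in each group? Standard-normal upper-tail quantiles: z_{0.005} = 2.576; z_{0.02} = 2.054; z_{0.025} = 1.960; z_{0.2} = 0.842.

n = 109 per group

Cohen's d = |M₁ − M₂| / SD_pooled = |11.6 − 18.9| / 19.2 = 7.3 / 19.2 = 0.380.
For two independent groups with equal n: n = 2·((z_{α/2} + z_β) / d)².
z_{α/2} + z_β = 1.960 + 0.842 = 2.802.
n = 2 × (2.802 / 0.380)² = 2 × 7.374² = 2 × 54.37 = 108.7.
Round up to the next whole participant.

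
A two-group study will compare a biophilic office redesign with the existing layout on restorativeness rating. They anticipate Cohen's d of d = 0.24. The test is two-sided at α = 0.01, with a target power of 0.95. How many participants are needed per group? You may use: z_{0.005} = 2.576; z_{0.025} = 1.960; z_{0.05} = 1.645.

n = 619 per group

For two independent groups with equal n: n = 2·((z_{α/2} + z_β) / d)².
z_{α/2} + z_β = 2.576 + 1.645 = 4.221.
n = 2 × (4.221 / 0.24)² = 2 × 17.588² = 2 × 309.32 = 618.6.
Round up to the next whole participant.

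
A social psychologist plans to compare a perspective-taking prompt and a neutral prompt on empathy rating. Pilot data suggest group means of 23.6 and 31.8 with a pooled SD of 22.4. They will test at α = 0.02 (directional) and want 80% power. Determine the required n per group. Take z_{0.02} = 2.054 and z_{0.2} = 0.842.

Cohen's d = |M₁ − M₂| / SD_pooled = |23.6 − 31.8| / 22.4 = 8.2 / 22.4 = 0.366.
For two independent groups with equal n: n = 2·((z_{α} + z_β) / d)².
z_{α} + z_β = 2.054 + 0.842 = 2.896.
n = 2 × (2.896 / 0.366)² = 2 × 7.913² = 2 × 62.61 = 125.2.
Round up to the next whole participant.

n = 126 per group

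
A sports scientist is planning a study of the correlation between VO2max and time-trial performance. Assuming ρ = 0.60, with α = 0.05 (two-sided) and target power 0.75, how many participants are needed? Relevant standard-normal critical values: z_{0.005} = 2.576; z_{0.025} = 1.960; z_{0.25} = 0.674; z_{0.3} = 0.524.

n = 18

Fisher's z: C = ½·ln((1+r)/(1−r)) = ½·ln(4.0000) = 0.6931.
n = ((z_{α/2} + z_β)/C)² + 3.
(1.960 + 0.674) / 0.6931 = 2.634 / 0.6931 = 3.800.
n = 3.800² + 3 = 14.44 + 3 = 17.4.
Round up.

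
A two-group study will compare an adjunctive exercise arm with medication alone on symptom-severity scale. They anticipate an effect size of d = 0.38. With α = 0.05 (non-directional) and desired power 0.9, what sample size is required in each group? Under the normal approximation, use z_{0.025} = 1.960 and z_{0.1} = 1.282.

n = 146 per group

For two independent groups with equal n: n = 2·((z_{α/2} + z_β) / d)².
z_{α/2} + z_β = 1.960 + 1.282 = 3.242.
n = 2 × (3.242 / 0.38)² = 2 × 8.532² = 2 × 72.79 = 145.6.
Round up to the next whole participant.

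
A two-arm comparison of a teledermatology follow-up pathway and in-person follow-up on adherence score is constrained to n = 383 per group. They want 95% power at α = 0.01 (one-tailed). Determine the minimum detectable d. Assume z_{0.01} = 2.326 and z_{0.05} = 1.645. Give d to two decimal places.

For two independent groups of n = 383 each: d_min = (z_{α} + z_β)·√(2/n).
z-sum = 2.326 + 1.645 = 3.971.
d_min = 3.971 × √(2/383) = 3.971 × 0.0723 = 0.287.

d_min ≈ 0.29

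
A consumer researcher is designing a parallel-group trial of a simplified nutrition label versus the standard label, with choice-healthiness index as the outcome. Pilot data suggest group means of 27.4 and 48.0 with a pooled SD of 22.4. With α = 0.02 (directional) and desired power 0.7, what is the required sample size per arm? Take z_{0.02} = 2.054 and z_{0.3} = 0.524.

Cohen's d = |M₁ − M₂| / SD_pooled = |27.4 − 48.0| / 22.4 = 20.6 / 22.4 = 0.920.
For two independent groups with equal n: n = 2·((z_{α} + z_β) / d)².
z_{α} + z_β = 2.054 + 0.524 = 2.578.
n = 2 × (2.578 / 0.920)² = 2 × 2.802² = 2 × 7.85 = 15.7.
Round up to the next whole participant.

n = 16 per group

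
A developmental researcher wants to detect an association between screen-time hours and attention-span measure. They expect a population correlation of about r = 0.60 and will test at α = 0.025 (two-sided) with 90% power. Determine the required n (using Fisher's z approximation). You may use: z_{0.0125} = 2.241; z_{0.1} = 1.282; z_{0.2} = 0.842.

n = 29

Fisher's z: C = ½·ln((1+r)/(1−r)) = ½·ln(4.0000) = 0.6931.
n = ((z_{α/2} + z_β)/C)² + 3.
(2.241 + 1.282) / 0.6931 = 3.523 / 0.6931 = 5.083.
n = 5.083² + 3 = 25.84 + 3 = 28.8.
Round up.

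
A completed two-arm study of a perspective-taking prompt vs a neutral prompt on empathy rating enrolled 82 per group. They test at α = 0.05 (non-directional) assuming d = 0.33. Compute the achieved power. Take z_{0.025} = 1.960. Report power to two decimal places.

power ≈ 0.56

For two equal groups, power = Φ(d·√(n/2) − z_{α/2}).
d·√(n/2) = 0.33 × √(82/2) = 0.33 × 6.403 = 2.113.
z_β = 2.113 − 1.960 = 0.153.
Power = Φ(0.153) = 0.561.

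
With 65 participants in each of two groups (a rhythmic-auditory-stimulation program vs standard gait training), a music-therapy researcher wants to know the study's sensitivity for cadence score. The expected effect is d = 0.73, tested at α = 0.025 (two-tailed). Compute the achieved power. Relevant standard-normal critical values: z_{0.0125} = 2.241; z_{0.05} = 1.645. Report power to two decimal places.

power ≈ 0.97

For two equal groups, power = Φ(d·√(n/2) − z_{α/2}).
d·√(n/2) = 0.73 × √(65/2) = 0.73 × 5.701 = 4.162.
z_β = 4.162 − 2.241 = 1.921.
Power = Φ(1.921) = 0.973.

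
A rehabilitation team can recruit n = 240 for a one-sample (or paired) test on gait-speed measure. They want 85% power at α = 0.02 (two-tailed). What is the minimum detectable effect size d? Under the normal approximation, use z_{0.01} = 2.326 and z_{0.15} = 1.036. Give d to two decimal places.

d_min ≈ 0.22

For a single sample (or paired design) of n = 240: d_min = (z_{α/2} + z_β)/√n.
z-sum = 2.326 + 1.036 = 3.362.
d_min = 3.362 / √240 = 3.362 / 15.492 = 0.217.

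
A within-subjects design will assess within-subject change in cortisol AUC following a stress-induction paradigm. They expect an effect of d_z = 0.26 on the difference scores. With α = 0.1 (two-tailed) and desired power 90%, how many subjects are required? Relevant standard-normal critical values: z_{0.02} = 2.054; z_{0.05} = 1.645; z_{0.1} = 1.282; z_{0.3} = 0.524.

For a paired (one-sample on differences) test: n = ((z_{α/2} + z_β) / d)².
z_{α/2} + z_β = 1.645 + 1.282 = 2.927.
n = (2.927 / 0.26)² = 11.258² = 126.74.
Round up.

n = 127 pairs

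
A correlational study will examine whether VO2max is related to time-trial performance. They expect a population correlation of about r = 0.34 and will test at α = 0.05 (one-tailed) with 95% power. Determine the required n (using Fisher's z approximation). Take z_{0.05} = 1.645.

Fisher's z: C = ½·ln((1+r)/(1−r)) = ½·ln(2.0303) = 0.3541.
n = ((z_{α} + z_β)/C)² + 3.
(1.645 + 1.645) / 0.3541 = 3.290 / 0.3541 = 9.291.
n = 9.291² + 3 = 86.33 + 3 = 89.3.
Round up.

n = 90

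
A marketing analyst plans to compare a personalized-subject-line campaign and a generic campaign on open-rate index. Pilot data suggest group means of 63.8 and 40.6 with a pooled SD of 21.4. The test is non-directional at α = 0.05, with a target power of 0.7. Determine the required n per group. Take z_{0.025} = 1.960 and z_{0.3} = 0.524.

n = 11 per group

Cohen's d = |M₁ − M₂| / SD_pooled = |63.8 − 40.6| / 21.4 = 23.2 / 21.4 = 1.084.
For two independent groups with equal n: n = 2·((z_{α/2} + z_β) / d)².
z_{α/2} + z_β = 1.960 + 0.524 = 2.484.
n = 2 × (2.484 / 1.084)² = 2 × 2.292² = 2 × 5.25 = 10.5.
Round up to the next whole participant.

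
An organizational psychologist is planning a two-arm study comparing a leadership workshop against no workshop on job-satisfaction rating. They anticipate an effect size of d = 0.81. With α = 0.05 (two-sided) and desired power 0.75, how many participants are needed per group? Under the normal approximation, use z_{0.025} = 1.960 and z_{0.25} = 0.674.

For two independent groups with equal n: n = 2·((z_{α/2} + z_β) / d)².
z_{α/2} + z_β = 1.960 + 0.674 = 2.634.
n = 2 × (2.634 / 0.81)² = 2 × 3.252² = 2 × 10.57 = 21.1.
Round up to the next whole participant.

n = 22 per group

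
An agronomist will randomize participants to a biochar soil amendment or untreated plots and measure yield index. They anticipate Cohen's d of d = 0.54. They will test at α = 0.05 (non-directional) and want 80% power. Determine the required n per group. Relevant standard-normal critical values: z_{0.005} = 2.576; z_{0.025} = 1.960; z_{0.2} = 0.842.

For two independent groups with equal n: n = 2·((z_{α/2} + z_β) / d)².
z_{α/2} + z_β = 1.960 + 0.842 = 2.802.
n = 2 × (2.802 / 0.54)² = 2 × 5.189² = 2 × 26.92 = 53.8.
Round up to the next whole participant.

n = 54 per group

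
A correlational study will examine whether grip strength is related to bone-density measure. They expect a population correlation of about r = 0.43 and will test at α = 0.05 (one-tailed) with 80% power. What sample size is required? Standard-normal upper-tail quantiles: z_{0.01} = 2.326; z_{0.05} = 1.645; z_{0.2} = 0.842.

Fisher's z: C = ½·ln((1+r)/(1−r)) = ½·ln(2.5088) = 0.4599.
n = ((z_{α} + z_β)/C)² + 3.
(1.645 + 0.842) / 0.4599 = 2.487 / 0.4599 = 5.408.
n = 5.408² + 3 = 29.24 + 3 = 32.2.
Round up.

n = 33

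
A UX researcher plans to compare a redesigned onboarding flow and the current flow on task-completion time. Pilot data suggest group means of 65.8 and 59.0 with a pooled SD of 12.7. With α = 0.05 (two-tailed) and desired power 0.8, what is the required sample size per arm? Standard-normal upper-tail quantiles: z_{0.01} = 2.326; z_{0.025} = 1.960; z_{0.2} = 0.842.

n = 55 per group

Cohen's d = |M₁ − M₂| / SD_pooled = |65.8 − 59.0| / 12.7 = 6.8 / 12.7 = 0.535.
For two independent groups with equal n: n = 2·((z_{α/2} + z_β) / d)².
z_{α/2} + z_β = 1.960 + 0.842 = 2.802.
n = 2 × (2.802 / 0.535)² = 2 × 5.237² = 2 × 27.43 = 54.9.
Round up to the next whole participant.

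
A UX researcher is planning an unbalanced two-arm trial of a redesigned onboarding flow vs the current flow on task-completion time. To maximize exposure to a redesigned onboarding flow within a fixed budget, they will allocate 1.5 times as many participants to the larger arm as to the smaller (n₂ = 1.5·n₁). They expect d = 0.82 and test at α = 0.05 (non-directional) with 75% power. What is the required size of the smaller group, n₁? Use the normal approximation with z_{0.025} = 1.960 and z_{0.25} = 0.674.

With allocation ratio k = n₂/n₁ = 1.5, Var(x̄₁−x̄₂) = σ²(1/n₁ + 1/(k·n₁)) = σ²·(k+1)/(k·n₁).
So n₁ = (1 + 1/k)·((z_{α/2} + z_β)/d)² = 1.667 × (2.634/0.82)².
n₁ = 1.667 × 10.32 = 17.2.
Round up: n₁ = 18, giving n₂ = 1.5 × 18 = 27.

n₁ = 18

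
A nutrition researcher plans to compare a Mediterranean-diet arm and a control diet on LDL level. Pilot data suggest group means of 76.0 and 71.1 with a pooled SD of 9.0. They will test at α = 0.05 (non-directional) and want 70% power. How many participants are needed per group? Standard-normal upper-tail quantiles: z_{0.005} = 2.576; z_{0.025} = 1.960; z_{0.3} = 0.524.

n = 42 per group

Cohen's d = |M₁ − M₂| / SD_pooled = |76.0 − 71.1| / 9.0 = 4.9 / 9.0 = 0.544.
For two independent groups with equal n: n = 2·((z_{α/2} + z_β) / d)².
z_{α/2} + z_β = 1.960 + 0.524 = 2.484.
n = 2 × (2.484 / 0.544)² = 2 × 4.566² = 2 × 20.85 = 41.7.
Round up to the next whole participant.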